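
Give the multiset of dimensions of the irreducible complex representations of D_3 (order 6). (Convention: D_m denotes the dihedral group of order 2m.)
Dimensions: 1, 1, 2

Reasoning: There are 3 irreducibles (= number of conjugacy classes). Their dimensions d_i satisfy sum d_i^2 = |G| = 6: 1 + 1 + 4 = 6.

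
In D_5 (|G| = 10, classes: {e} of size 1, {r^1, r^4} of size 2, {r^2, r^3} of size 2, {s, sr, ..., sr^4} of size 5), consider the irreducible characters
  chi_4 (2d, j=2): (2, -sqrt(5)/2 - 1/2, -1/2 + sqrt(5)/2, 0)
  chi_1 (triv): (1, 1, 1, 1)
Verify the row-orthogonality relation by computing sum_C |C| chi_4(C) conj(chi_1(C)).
Sum = 0; so <chi_4, chi_1> = 0 (distinct irreducibles are orthogonal).

Details: Compute term by term over conjugacy classes (|C| * chi_4(C) * conj(chi_1(C))):
  1*(2)*conj(1) + 2*(-sqrt(5)/2 - 1/2)*conj(1) + 2*(-1/2 + sqrt(5)/2)*conj(1) + 5*(0)*conj(1)
  = (2) + (-sqrt(5) - 1) + (-1 + sqrt(5)) + (0)
  = 0.
Dividing by |G| = 10 gives 0/10 = 0, matching the row-orthogonality relation <chi_4, chi_1> = [chi_4 = chi_1].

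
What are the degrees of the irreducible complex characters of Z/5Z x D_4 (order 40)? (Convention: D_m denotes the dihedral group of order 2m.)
Dimensions: 1, 1, 1, 1, 1, 1, 1, 1, 1, 1, 1, 1, 1, 1, 1, 1, 1, 1, 1, 1, 2, 2, 2, 2, 2

Derivation: There are 25 irreducibles (= number of conjugacy classes). Their dimensions d_i satisfy sum d_i^2 = |G| = 40: 1 + 1 + 1 + 1 + 1 + 1 + 1 + 1 + 1 + 1 + 1 + 1 + 1 + 1 + 1 + 1 + 1 + 1 + 1 + 1 + 4 + 4 + 4 + 4 + 4 = 40. (For the product with Z/5Z: each of the 5 1-dim characters of Z/5Z tensors with each irrep of D_4, giving 5 copies of each D_4-dimension.)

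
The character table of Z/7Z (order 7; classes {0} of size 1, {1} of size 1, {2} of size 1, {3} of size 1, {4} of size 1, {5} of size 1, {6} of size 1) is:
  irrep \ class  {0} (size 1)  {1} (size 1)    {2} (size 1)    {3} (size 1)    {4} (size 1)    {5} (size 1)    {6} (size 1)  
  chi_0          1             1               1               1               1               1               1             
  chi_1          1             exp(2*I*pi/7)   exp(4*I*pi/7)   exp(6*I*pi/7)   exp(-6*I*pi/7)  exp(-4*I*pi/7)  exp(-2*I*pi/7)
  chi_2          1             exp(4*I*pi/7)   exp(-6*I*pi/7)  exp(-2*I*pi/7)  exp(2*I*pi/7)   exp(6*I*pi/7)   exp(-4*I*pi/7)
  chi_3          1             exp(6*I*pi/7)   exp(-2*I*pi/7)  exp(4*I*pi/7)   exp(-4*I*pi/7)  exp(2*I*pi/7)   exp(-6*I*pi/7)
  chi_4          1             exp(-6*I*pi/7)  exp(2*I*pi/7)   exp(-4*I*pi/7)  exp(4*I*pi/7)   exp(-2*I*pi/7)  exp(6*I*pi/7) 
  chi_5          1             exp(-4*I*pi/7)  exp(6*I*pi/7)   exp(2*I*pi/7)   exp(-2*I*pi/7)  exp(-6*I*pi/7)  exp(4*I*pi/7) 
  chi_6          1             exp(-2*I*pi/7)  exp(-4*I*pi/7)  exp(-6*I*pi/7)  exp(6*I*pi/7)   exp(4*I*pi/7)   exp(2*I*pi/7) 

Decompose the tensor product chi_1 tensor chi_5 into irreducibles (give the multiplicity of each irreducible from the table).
chi_1 tensor chi_5 = chi_6 (all other irreducibles have multiplicity 0).

Solution. The character of a tensor product is the pointwise product (chi_1 * chi_5)(C) = chi_1(C) * chi_5(C):
  {0}: (1)*(1), {1}: (exp(2*I*pi/7))*(exp(-4*I*pi/7)), {2}: (exp(4*I*pi/7))*(exp(6*I*pi/7)), {3}: (exp(6*I*pi/7))*(exp(2*I*pi/7)), {4}: (exp(-6*I*pi/7))*(exp(-2*I*pi/7)), {5}: (exp(-4*I*pi/7))*(exp(-6*I*pi/7)), {6}: (exp(-2*I*pi/7))*(exp(4*I*pi/7))
so (chi_1 * chi_5) takes values
  {0} -> 1, {1} -> exp(-2*I*pi/7), {2} -> exp(-4*I*pi/7), {3} -> exp(-6*I*pi/7), {4} -> exp(6*I*pi/7), {5} -> exp(4*I*pi/7), {6} -> exp(2*I*pi/7).
Now take the inner product of this character with each irreducible chi from the table, <chi_1*chi_5, chi> = (1/7) sum_C |C| (chi_1*chi_5)(C) conj(chi(C)):
  <chi_1*chi_5, chi_0> = (1/7)[1*(1)*conj(1) + 1*(exp(-2*I*pi/7))*conj(1) + 1*(exp(-4*I*pi/7))*conj(1) + 1*(exp(-6*I*pi/7))*conj(1) + 1*(exp(6*I*pi/7))*conj(1) + 1*(exp(4*I*pi/7))*conj(1) + 1*(exp(2*I*pi/7))*conj(1)]
      = (1/7)[(1) + (exp(-2*I*pi/7)) + (exp(-4*I*pi/7)) + (exp(-6*I*pi/7)) + (exp(6*I*pi/7)) + (exp(4*I*pi/7)) + (exp(2*I*pi/7))] = 0/7 = 0
  <chi_1*chi_5, chi_1> = (1/7)[1*(1)*conj(1) + 1*(exp(-2*I*pi/7))*conj(exp(2*I*pi/7)) + 1*(exp(-4*I*pi/7))*conj(exp(4*I*pi/7)) + 1*(exp(-6*I*pi/7))*conj(exp(6*I*pi/7)) + 1*(exp(6*I*pi/7))*conj(exp(-6*I*pi/7)) + 1*(exp(4*I*pi/7))*conj(exp(-4*I*pi/7)) + 1*(exp(2*I*pi/7))*conj(exp(-2*I*pi/7))]
      = (1/7)[(1) + (exp(-4*I*pi/7)) + (exp(6*I*pi/7)) + (exp(2*I*pi/7)) + (exp(-2*I*pi/7)) + (exp(-6*I*pi/7)) + (exp(4*I*pi/7))] = 0/7 = 0
  <chi_1*chi_5, chi_2> = (1/7)[1*(1)*conj(1) + 1*(exp(-2*I*pi/7))*conj(exp(4*I*pi/7)) + 1*(exp(-4*I*pi/7))*conj(exp(-6*I*pi/7)) + 1*(exp(-6*I*pi/7))*conj(exp(-2*I*pi/7)) + 1*(exp(6*I*pi/7))*conj(exp(2*I*pi/7)) + 1*(exp(4*I*pi/7))*conj(exp(6*I*pi/7)) + 1*(exp(2*I*pi/7))*conj(exp(-4*I*pi/7))]
      = (1/7)[(1) + (exp(-6*I*pi/7)) + (exp(2*I*pi/7)) + (exp(-4*I*pi/7)) + (exp(4*I*pi/7)) + (exp(-2*I*pi/7)) + (exp(6*I*pi/7))] = 0/7 = 0
  <chi_1*chi_5, chi_3> = (1/7)[1*(1)*conj(1) + 1*(exp(-2*I*pi/7))*conj(exp(6*I*pi/7)) + 1*(exp(-4*I*pi/7))*conj(exp(-2*I*pi/7)) + 1*(exp(-6*I*pi/7))*conj(exp(4*I*pi/7)) + 1*(exp(6*I*pi/7))*conj(exp(-4*I*pi/7)) + 1*(exp(4*I*pi/7))*conj(exp(2*I*pi/7)) + 1*(exp(2*I*pi/7))*conj(exp(-6*I*pi/7))]
      = (1/7)[(1) + (exp(6*I*pi/7)) + (exp(-2*I*pi/7)) + (exp(4*I*pi/7)) + (exp(-4*I*pi/7)) + (exp(2*I*pi/7)) + (exp(-6*I*pi/7))] = 0/7 = 0
  <chi_1*chi_5, chi_4> = (1/7)[1*(1)*conj(1) + 1*(exp(-2*I*pi/7))*conj(exp(-6*I*pi/7)) + 1*(exp(-4*I*pi/7))*conj(exp(2*I*pi/7)) + 1*(exp(-6*I*pi/7))*conj(exp(-4*I*pi/7)) + 1*(exp(6*I*pi/7))*conj(exp(4*I*pi/7)) + 1*(exp(4*I*pi/7))*conj(exp(-2*I*pi/7)) + 1*(exp(2*I*pi/7))*conj(exp(6*I*pi/7))]
      = (1/7)[(1) + (exp(4*I*pi/7)) + (exp(-6*I*pi/7)) + (exp(-2*I*pi/7)) + (exp(2*I*pi/7)) + (exp(6*I*pi/7)) + (exp(-4*I*pi/7))] = 0/7 = 0
  <chi_1*chi_5, chi_5> = (1/7)[1*(1)*conj(1) + 1*(exp(-2*I*pi/7))*conj(exp(-4*I*pi/7)) + 1*(exp(-4*I*pi/7))*conj(exp(6*I*pi/7)) + 1*(exp(-6*I*pi/7))*conj(exp(2*I*pi/7)) + 1*(exp(6*I*pi/7))*conj(exp(-2*I*pi/7)) + 1*(exp(4*I*pi/7))*conj(exp(-6*I*pi/7)) + 1*(exp(2*I*pi/7))*conj(exp(4*I*pi/7))]
      = (1/7)[(1) + (exp(2*I*pi/7)) + (exp(4*I*pi/7)) + (exp(6*I*pi/7)) + (exp(-6*I*pi/7)) + (exp(-4*I*pi/7)) + (exp(-2*I*pi/7))] = 0/7 = 0
  <chi_1*chi_5, chi_6> = (1/7)[1*(1)*conj(1) + 1*(exp(-2*I*pi/7))*conj(exp(-2*I*pi/7)) + 1*(exp(-4*I*pi/7))*conj(exp(-4*I*pi/7)) + 1*(exp(-6*I*pi/7))*conj(exp(-6*I*pi/7)) + 1*(exp(6*I*pi/7))*conj(exp(6*I*pi/7)) + 1*(exp(4*I*pi/7))*conj(exp(4*I*pi/7)) + 1*(exp(2*I*pi/7))*conj(exp(2*I*pi/7))]
      = (1/7)[(1) + (1) + (1) + (1) + (1) + (1) + (1)] = 7/7 = 1
(Exp terms are combined using exp(i*s)*conj(exp(i*t)) = exp(i*(s-t)), and sums of them are collapsed using the identity that for every m > 1 the m distinct m-th roots of unity sum to 0, e.g. 1 + exp(2*I*pi/3) + exp(-2*I*pi/3) = 0.)
Hence the multiplicities are chi_6: 1. Dimension check: dim(chi_1)*dim(chi_5) = 1*1 = 1 and sum (mult * dim) = 1*1 = 1.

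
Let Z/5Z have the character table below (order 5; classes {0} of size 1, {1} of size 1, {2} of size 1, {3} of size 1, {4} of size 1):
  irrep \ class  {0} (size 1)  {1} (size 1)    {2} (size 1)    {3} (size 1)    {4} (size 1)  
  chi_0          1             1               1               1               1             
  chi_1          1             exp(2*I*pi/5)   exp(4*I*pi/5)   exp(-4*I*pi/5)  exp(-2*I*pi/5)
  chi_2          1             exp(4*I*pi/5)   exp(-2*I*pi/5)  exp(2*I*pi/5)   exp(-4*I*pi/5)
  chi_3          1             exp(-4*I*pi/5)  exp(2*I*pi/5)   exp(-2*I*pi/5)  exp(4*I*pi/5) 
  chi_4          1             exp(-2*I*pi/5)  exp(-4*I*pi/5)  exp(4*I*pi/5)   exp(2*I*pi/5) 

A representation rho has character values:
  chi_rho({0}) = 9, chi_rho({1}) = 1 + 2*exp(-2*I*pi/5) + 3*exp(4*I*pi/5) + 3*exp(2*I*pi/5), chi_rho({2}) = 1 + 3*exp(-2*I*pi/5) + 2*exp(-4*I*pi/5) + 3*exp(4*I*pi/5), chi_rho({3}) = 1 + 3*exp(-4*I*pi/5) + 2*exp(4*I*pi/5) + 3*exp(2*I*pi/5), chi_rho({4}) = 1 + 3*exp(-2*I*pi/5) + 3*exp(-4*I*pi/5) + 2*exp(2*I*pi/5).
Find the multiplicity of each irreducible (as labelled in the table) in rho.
Multiplicities: chi_0: 1, chi_1: 3, chi_2: 3, chi_3: 0, chi_4: 2.

Solution. Use <chi_rho, chi> = (1/|G|) sum_C |C| * chi_rho(C) * conj(chi(C)) with |G| = 5 for each irreducible chi in the table:
  <chi_rho, chi_0> = (1/5)[1*(9)*conj(1) + 1*(1 + 2*exp(-2*I*pi/5) + 3*exp(4*I*pi/5) + 3*exp(2*I*pi/5))*conj(1) + 1*(1 + 3*exp(-2*I*pi/5) + 2*exp(-4*I*pi/5) + 3*exp(4*I*pi/5))*conj(1) + 1*(1 + 3*exp(-4*I*pi/5) + 2*exp(4*I*pi/5) + 3*exp(2*I*pi/5))*conj(1) + 1*(1 + 3*exp(-2*I*pi/5) + 3*exp(-4*I*pi/5) + 2*exp(2*I*pi/5))*conj(1)]
      = (1/5)[(9) + (1 + 2*exp(-2*I*pi/5) + 3*exp(4*I*pi/5) + 3*exp(2*I*pi/5)) + (1 + 3*exp(-2*I*pi/5) + 2*exp(-4*I*pi/5) + 3*exp(4*I*pi/5)) + (1 + 3*exp(-4*I*pi/5) + 2*exp(4*I*pi/5) + 3*exp(2*I*pi/5)) + (1 + 3*exp(-2*I*pi/5) + 3*exp(-4*I*pi/5) + 2*exp(2*I*pi/5))] = 5/5 = 1
  <chi_rho, chi_1> = (1/5)[1*(9)*conj(1) + 1*(1 + 2*exp(-2*I*pi/5) + 3*exp(4*I*pi/5) + 3*exp(2*I*pi/5))*conj(exp(2*I*pi/5)) + 1*(1 + 3*exp(-2*I*pi/5) + 2*exp(-4*I*pi/5) + 3*exp(4*I*pi/5))*conj(exp(4*I*pi/5)) + 1*(1 + 3*exp(-4*I*pi/5) + 2*exp(4*I*pi/5) + 3*exp(2*I*pi/5))*conj(exp(-4*I*pi/5)) + 1*(1 + 3*exp(-2*I*pi/5) + 3*exp(-4*I*pi/5) + 2*exp(2*I*pi/5))*conj(exp(-2*I*pi/5))]
      = (1/5)[(9) + (3 + 2*exp(-4*I*pi/5) + exp(-2*I*pi/5) + 3*exp(2*I*pi/5)) + (3 + exp(-4*I*pi/5) + 3*exp(4*I*pi/5) + 2*exp(2*I*pi/5)) + (3 + 2*exp(-2*I*pi/5) + 3*exp(-4*I*pi/5) + exp(4*I*pi/5)) + (3 + 3*exp(-2*I*pi/5) + exp(2*I*pi/5) + 2*exp(4*I*pi/5))] = 15/5 = 3
  <chi_rho, chi_2> = (1/5)[1*(9)*conj(1) + 1*(1 + 2*exp(-2*I*pi/5) + 3*exp(4*I*pi/5) + 3*exp(2*I*pi/5))*conj(exp(4*I*pi/5)) + 1*(1 + 3*exp(-2*I*pi/5) + 2*exp(-4*I*pi/5) + 3*exp(4*I*pi/5))*conj(exp(-2*I*pi/5)) + 1*(1 + 3*exp(-4*I*pi/5) + 2*exp(4*I*pi/5) + 3*exp(2*I*pi/5))*conj(exp(2*I*pi/5)) + 1*(1 + 3*exp(-2*I*pi/5) + 3*exp(-4*I*pi/5) + 2*exp(2*I*pi/5))*conj(exp(-4*I*pi/5))]
      = (1/5)[(9) + (3 + 3*exp(-2*I*pi/5) + exp(-4*I*pi/5) + 2*exp(4*I*pi/5)) + (3 + 2*exp(-2*I*pi/5) + 3*exp(-4*I*pi/5) + exp(2*I*pi/5)) + (3 + exp(-2*I*pi/5) + 3*exp(4*I*pi/5) + 2*exp(2*I*pi/5)) + (3 + 2*exp(-4*I*pi/5) + exp(4*I*pi/5) + 3*exp(2*I*pi/5))] = 15/5 = 3
  <chi_rho, chi_3> = (1/5)[1*(9)*conj(1) + 1*(1 + 2*exp(-2*I*pi/5) + 3*exp(4*I*pi/5) + 3*exp(2*I*pi/5))*conj(exp(-4*I*pi/5)) + 1*(1 + 3*exp(-2*I*pi/5) + 2*exp(-4*I*pi/5) + 3*exp(4*I*pi/5))*conj(exp(2*I*pi/5)) + 1*(1 + 3*exp(-4*I*pi/5) + 2*exp(4*I*pi/5) + 3*exp(2*I*pi/5))*conj(exp(-2*I*pi/5)) + 1*(1 + 3*exp(-2*I*pi/5) + 3*exp(-4*I*pi/5) + 2*exp(2*I*pi/5))*conj(exp(4*I*pi/5))]
      = (1/5)[(9) + (3*exp(-2*I*pi/5) + 3*exp(-4*I*pi/5) + exp(4*I*pi/5) + 2*exp(2*I*pi/5)) + (3*exp(-4*I*pi/5) + exp(-2*I*pi/5) + 2*exp(4*I*pi/5) + 3*exp(2*I*pi/5)) + (3*exp(-2*I*pi/5) + 2*exp(-4*I*pi/5) + exp(2*I*pi/5) + 3*exp(4*I*pi/5)) + (2*exp(-2*I*pi/5) + exp(-4*I*pi/5) + 3*exp(4*I*pi/5) + 3*exp(2*I*pi/5))] = 0/5 = 0
  <chi_rho, chi_4> = (1/5)[1*(9)*conj(1) + 1*(1 + 2*exp(-2*I*pi/5) + 3*exp(4*I*pi/5) + 3*exp(2*I*pi/5))*conj(exp(-2*I*pi/5)) + 1*(1 + 3*exp(-2*I*pi/5) + 2*exp(-4*I*pi/5) + 3*exp(4*I*pi/5))*conj(exp(-4*I*pi/5)) + 1*(1 + 3*exp(-4*I*pi/5) + 2*exp(4*I*pi/5) + 3*exp(2*I*pi/5))*conj(exp(4*I*pi/5)) + 1*(1 + 3*exp(-2*I*pi/5) + 3*exp(-4*I*pi/5) + 2*exp(2*I*pi/5))*conj(exp(2*I*pi/5))]
      = (1/5)[(9) + (2 + 3*exp(-4*I*pi/5) + exp(2*I*pi/5) + 3*exp(4*I*pi/5)) + (2 + 3*exp(-2*I*pi/5) + exp(4*I*pi/5) + 3*exp(2*I*pi/5)) + (2 + 3*exp(-2*I*pi/5) + exp(-4*I*pi/5) + 3*exp(2*I*pi/5)) + (2 + 3*exp(-4*I*pi/5) + exp(-2*I*pi/5) + 3*exp(4*I*pi/5))] = 10/5 = 2
(Exp terms are combined using exp(i*s)*conj(exp(i*t)) = exp(i*(s-t)), and sums of them are collapsed using the identity that for every m > 1 the m distinct m-th roots of unity sum to 0, e.g. 1 + exp(2*I*pi/3) + exp(-2*I*pi/3) = 0.)
Dimension check: dim(rho) = sum (mult * dim) = 1*1 + 3*1 + 3*1 + 0*1 + 2*1 = 9 = chi_rho(e) = 9.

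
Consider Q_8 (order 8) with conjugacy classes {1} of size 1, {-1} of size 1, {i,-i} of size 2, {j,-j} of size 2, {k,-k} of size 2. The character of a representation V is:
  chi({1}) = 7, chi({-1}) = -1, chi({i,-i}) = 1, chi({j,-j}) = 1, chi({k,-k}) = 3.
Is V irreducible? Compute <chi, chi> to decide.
Not irreducible (reducible): <chi, chi> = 9 > 1.

<chi, chi> = (1/|G|) sum_C |C| * |chi(C)|^2 = (1/8)[1*|7|^2 + 1*|-1|^2 + 2*|1|^2 + 2*|1|^2 + 2*|3|^2]
  = (1/8)[(49) + (1) + (2) + (2) + (18)] = 72/8 = 9.
A character is irreducible iff <chi, chi> = 1, so this representation is reducible.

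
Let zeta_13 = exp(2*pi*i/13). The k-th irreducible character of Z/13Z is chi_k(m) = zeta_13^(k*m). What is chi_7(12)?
chi_7(12) = zeta_13^84 = exp(12*I*pi/13)

Explanation: chi_7(12) = zeta_13^(7*12) = zeta_13^84. Since zeta_13^13 = 1, this equals zeta_13^6 = exp(2*pi*i*6/13) = exp(12*I*pi/13).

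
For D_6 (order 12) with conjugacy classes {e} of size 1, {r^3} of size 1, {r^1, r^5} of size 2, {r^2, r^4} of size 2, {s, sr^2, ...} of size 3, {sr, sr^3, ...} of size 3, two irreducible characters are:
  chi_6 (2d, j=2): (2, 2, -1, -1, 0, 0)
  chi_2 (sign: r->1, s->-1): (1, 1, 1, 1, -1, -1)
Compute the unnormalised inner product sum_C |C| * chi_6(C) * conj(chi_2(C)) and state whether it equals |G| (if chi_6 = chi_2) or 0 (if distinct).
Sum = 0; so <chi_6, chi_2> = 0 (distinct irreducibles are orthogonal).

Explanation: Compute term by term over conjugacy classes (|C| * chi_6(C) * conj(chi_2(C))):
  1*(2)*conj(1) + 1*(2)*conj(1) + 2*(-1)*conj(1) + 2*(-1)*conj(1) + 3*(0)*conj(-1) + 3*(0)*conj(-1)
  = (2) + (2) + (-2) + (-2) + (0) + (0)
  = 0.
Dividing by |G| = 12 gives 0/12 = 0, matching the row-orthogonality relation <chi_6, chi_2> = [chi_6 = chi_2].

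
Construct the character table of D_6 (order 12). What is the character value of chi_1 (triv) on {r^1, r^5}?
Conjugacy classes: {e} of size 1, {r^3} of size 1, {r^1, r^5} of size 2, {r^2, r^4} of size 2, {s, sr^2, ...} of size 3, {sr, sr^3, ...} of size 3.
Character table:
  irrep \ class              {e} (size 1)  {r^3} (size 1)  {r^1, r^5} (size 2)  {r^2, r^4} (size 2)  {s, sr^2, ...} (size 3)  {sr, sr^3, ...} (size 3)
  chi_1 (triv)               1             1               1                    1                    1                        1                       
  chi_2 (sign: r->1, s->-1)  1             1               1                    1                    -1                       -1                      
  chi_3 (r->-1, s->1)        1             -1              -1                   1                    1                        -1                      
  chi_4 (r->-1, s->-1)       1             -1              -1                   1                    -1                       1                       
  chi_5 (2d, j=1)            2             -2              1                    -1                   0                        0                       
  chi_6 (2d, j=2)            2             2               -1                   -1                   0                        0                       

Spot check: chi_1 (triv) on {r^1, r^5} = 1.

Solution. D_6 has order 2*6 = 12 with 6 conjugacy classes, hence 6 irreducibles. Sum of squared dims 1 + 1 + 1 + 1 + 4 + 4 = 12 = |G|. Linear characters come from the abelianisation; the 2-dimensional irreps have character r^k -> 2*cos(2*pi*j*k/6), reflections -> 0.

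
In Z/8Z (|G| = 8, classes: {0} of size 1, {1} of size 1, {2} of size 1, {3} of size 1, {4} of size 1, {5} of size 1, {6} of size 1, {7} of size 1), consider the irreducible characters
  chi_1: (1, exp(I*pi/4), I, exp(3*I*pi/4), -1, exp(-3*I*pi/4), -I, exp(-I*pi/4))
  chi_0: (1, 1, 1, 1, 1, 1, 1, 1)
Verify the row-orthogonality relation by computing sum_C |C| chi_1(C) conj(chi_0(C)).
Sum = 0; so <chi_1, chi_0> = 0 (distinct irreducibles are orthogonal).

Derivation: Compute term by term over conjugacy classes (|C| * chi_1(C) * conj(chi_0(C))):
  1*(1)*conj(1) + 1*(exp(I*pi/4))*conj(1) + 1*(I)*conj(1) + 1*(exp(3*I*pi/4))*conj(1) + 1*(-1)*conj(1) + 1*(exp(-3*I*pi/4))*conj(1) + 1*(-I)*conj(1) + 1*(exp(-I*pi/4))*conj(1)
  = (1) + (exp(I*pi/4)) + (I) + (exp(3*I*pi/4)) + (-1) + (exp(-3*I*pi/4)) + (-I) + (exp(-I*pi/4))
  = 0.
(Exp terms are combined using exp(i*s)*conj(exp(i*t)) = exp(i*(s-t)), and sums of them are collapsed using the identity that for every m > 1 the m distinct m-th roots of unity sum to 0, e.g. 1 + exp(2*I*pi/3) + exp(-2*I*pi/3) = 0.)
Dividing by |G| = 8 gives 0/8 = 0, matching the row-orthogonality relation <chi_1, chi_0> = [chi_1 = chi_0].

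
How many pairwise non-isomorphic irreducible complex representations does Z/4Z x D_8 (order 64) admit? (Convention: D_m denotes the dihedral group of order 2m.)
28

The number of irreducible complex representations of a finite group equals its number of conjugacy classes. For a direct product, #classes(G x H) = #classes(G) * #classes(H). Z/4Z has 4 classes (abelian), D_8 has 7 classes, so 4 * 7 = 28, so Z/4Z x D_8 (order 64) has exactly 28 irreducible complex representations.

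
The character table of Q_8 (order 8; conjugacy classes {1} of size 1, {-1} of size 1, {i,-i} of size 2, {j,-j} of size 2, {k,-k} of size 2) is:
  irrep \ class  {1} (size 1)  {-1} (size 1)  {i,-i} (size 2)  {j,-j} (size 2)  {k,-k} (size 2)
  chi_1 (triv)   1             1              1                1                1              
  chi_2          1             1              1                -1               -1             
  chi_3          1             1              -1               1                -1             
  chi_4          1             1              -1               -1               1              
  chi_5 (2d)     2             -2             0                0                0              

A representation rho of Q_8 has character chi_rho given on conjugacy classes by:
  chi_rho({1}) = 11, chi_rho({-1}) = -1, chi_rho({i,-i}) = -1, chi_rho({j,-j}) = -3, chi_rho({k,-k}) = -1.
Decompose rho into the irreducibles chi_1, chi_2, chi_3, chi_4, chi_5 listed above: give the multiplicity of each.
Multiplicities: chi_1: 0, chi_2: 2, chi_3: 1, chi_4: 2, chi_5: 3.

Details: Use <chi_rho, chi> = (1/|G|) sum_C |C| * chi_rho(C) * conj(chi(C)) with |G| = 8 for each irreducible chi in the table:
  <chi_rho, chi_1> = (1/8)[1*(11)*conj(1) + 1*(-1)*conj(1) + 2*(-1)*conj(1) + 2*(-3)*conj(1) + 2*(-1)*conj(1)]
      = (1/8)[(11) + (-1) + (-2) + (-6) + (-2)] = 0/8 = 0
  <chi_rho, chi_2> = (1/8)[1*(11)*conj(1) + 1*(-1)*conj(1) + 2*(-1)*conj(1) + 2*(-3)*conj(-1) + 2*(-1)*conj(-1)]
      = (1/8)[(11) + (-1) + (-2) + (6) + (2)] = 16/8 = 2
  <chi_rho, chi_3> = (1/8)[1*(11)*conj(1) + 1*(-1)*conj(1) + 2*(-1)*conj(-1) + 2*(-3)*conj(1) + 2*(-1)*conj(-1)]
      = (1/8)[(11) + (-1) + (2) + (-6) + (2)] = 8/8 = 1
  <chi_rho, chi_4> = (1/8)[1*(11)*conj(1) + 1*(-1)*conj(1) + 2*(-1)*conj(-1) + 2*(-3)*conj(-1) + 2*(-1)*conj(1)]
      = (1/8)[(11) + (-1) + (2) + (6) + (-2)] = 16/8 = 2
  <chi_rho, chi_5> = (1/8)[1*(11)*conj(2) + 1*(-1)*conj(-2) + 2*(-1)*conj(0) + 2*(-3)*conj(0) + 2*(-1)*conj(0)]
      = (1/8)[(22) + (2) + (0) + (0) + (0)] = 24/8 = 3
Dimension check: dim(rho) = sum (mult * dim) = 0*1 + 2*1 + 1*1 + 2*1 + 3*2 = 11 = chi_rho(e) = 11.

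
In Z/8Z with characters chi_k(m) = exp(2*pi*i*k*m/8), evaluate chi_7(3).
chi_7(3) = zeta_8^21 = exp(-3*I*pi/4)

Argument: chi_7(3) = zeta_8^(7*3) = zeta_8^21. Since zeta_8^8 = 1, this equals zeta_8^5 = exp(2*pi*i*5/8) = exp(-3*I*pi/4).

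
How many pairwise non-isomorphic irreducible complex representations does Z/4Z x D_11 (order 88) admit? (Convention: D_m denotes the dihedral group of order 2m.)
28

Why: The number of irreducible complex representations of a finite group equals its number of conjugacy classes. For a direct product, #classes(G x H) = #classes(G) * #classes(H). Z/4Z has 4 classes (abelian), D_11 has 7 classes, so 4 * 7 = 28, so Z/4Z x D_11 (order 88) has exactly 28 irreducible complex representations.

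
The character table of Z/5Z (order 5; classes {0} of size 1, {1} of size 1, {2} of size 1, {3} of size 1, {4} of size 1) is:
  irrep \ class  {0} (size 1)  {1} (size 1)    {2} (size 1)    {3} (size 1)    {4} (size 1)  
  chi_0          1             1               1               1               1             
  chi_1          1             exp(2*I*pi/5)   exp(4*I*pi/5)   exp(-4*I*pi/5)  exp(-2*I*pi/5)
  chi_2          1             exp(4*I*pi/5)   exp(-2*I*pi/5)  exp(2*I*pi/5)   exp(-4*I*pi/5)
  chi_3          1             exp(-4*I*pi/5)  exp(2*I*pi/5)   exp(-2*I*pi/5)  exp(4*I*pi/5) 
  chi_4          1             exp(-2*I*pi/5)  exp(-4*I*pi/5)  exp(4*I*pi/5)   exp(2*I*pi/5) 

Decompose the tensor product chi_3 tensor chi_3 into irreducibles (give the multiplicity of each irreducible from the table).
chi_3 tensor chi_3 = chi_1 (all other irreducibles have multiplicity 0).

Solution. The character of a tensor product is the pointwise product (chi_3 * chi_3)(C) = chi_3(C) * chi_3(C):
  {0}: (1)*(1), {1}: (exp(-4*I*pi/5))*(exp(-4*I*pi/5)), {2}: (exp(2*I*pi/5))*(exp(2*I*pi/5)), {3}: (exp(-2*I*pi/5))*(exp(-2*I*pi/5)), {4}: (exp(4*I*pi/5))*(exp(4*I*pi/5))
so (chi_3 * chi_3) takes values
  {0} -> 1, {1} -> exp(2*I*pi/5), {2} -> exp(4*I*pi/5), {3} -> exp(-4*I*pi/5), {4} -> exp(-2*I*pi/5).
Now take the inner product of this character with each irreducible chi from the table, <chi_3*chi_3, chi> = (1/5) sum_C |C| (chi_3*chi_3)(C) conj(chi(C)):
  <chi_3*chi_3, chi_0> = (1/5)[1*(1)*conj(1) + 1*(exp(2*I*pi/5))*conj(1) + 1*(exp(4*I*pi/5))*conj(1) + 1*(exp(-4*I*pi/5))*conj(1) + 1*(exp(-2*I*pi/5))*conj(1)]
      = (1/5)[(1) + (exp(2*I*pi/5)) + (exp(4*I*pi/5)) + (exp(-4*I*pi/5)) + (exp(-2*I*pi/5))] = 0/5 = 0
  <chi_3*chi_3, chi_1> = (1/5)[1*(1)*conj(1) + 1*(exp(2*I*pi/5))*conj(exp(2*I*pi/5)) + 1*(exp(4*I*pi/5))*conj(exp(4*I*pi/5)) + 1*(exp(-4*I*pi/5))*conj(exp(-4*I*pi/5)) + 1*(exp(-2*I*pi/5))*conj(exp(-2*I*pi/5))]
      = (1/5)[(1) + (1) + (1) + (1) + (1)] = 5/5 = 1
  <chi_3*chi_3, chi_2> = (1/5)[1*(1)*conj(1) + 1*(exp(2*I*pi/5))*conj(exp(4*I*pi/5)) + 1*(exp(4*I*pi/5))*conj(exp(-2*I*pi/5)) + 1*(exp(-4*I*pi/5))*conj(exp(2*I*pi/5)) + 1*(exp(-2*I*pi/5))*conj(exp(-4*I*pi/5))]
      = (1/5)[(1) + (exp(-2*I*pi/5)) + (exp(-4*I*pi/5)) + (exp(4*I*pi/5)) + (exp(2*I*pi/5))] = 0/5 = 0
  <chi_3*chi_3, chi_3> = (1/5)[1*(1)*conj(1) + 1*(exp(2*I*pi/5))*conj(exp(-4*I*pi/5)) + 1*(exp(4*I*pi/5))*conj(exp(2*I*pi/5)) + 1*(exp(-4*I*pi/5))*conj(exp(-2*I*pi/5)) + 1*(exp(-2*I*pi/5))*conj(exp(4*I*pi/5))]
      = (1/5)[(1) + (exp(-4*I*pi/5)) + (exp(2*I*pi/5)) + (exp(-2*I*pi/5)) + (exp(4*I*pi/5))] = 0/5 = 0
  <chi_3*chi_3, chi_4> = (1/5)[1*(1)*conj(1) + 1*(exp(2*I*pi/5))*conj(exp(-2*I*pi/5)) + 1*(exp(4*I*pi/5))*conj(exp(-4*I*pi/5)) + 1*(exp(-4*I*pi/5))*conj(exp(4*I*pi/5)) + 1*(exp(-2*I*pi/5))*conj(exp(2*I*pi/5))]
      = (1/5)[(1) + (exp(4*I*pi/5)) + (exp(-2*I*pi/5)) + (exp(2*I*pi/5)) + (exp(-4*I*pi/5))] = 0/5 = 0
(Exp terms are combined using exp(i*s)*conj(exp(i*t)) = exp(i*(s-t)), and sums of them are collapsed using the identity that for every m > 1 the m distinct m-th roots of unity sum to 0, e.g. 1 + exp(2*I*pi/3) + exp(-2*I*pi/3) = 0.)
Hence the multiplicities are chi_1: 1. Dimension check: dim(chi_3)*dim(chi_3) = 1*1 = 1 and sum (mult * dim) = 1*1 = 1.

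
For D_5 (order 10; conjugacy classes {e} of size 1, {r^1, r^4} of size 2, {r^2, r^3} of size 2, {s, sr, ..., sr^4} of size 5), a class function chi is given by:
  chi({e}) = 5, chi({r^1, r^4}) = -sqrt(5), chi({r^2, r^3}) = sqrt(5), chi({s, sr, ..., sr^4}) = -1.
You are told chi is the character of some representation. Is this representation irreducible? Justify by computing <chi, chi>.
Not irreducible (reducible): <chi, chi> = 5 > 1.

Working: <chi, chi> = (1/|G|) sum_C |C| * |chi(C)|^2 = (1/10)[1*|5|^2 + 2*|-sqrt(5)|^2 + 2*|sqrt(5)|^2 + 5*|-1|^2]
  = (1/10)[(25) + (10) + (10) + (5)] = 50/10 = 5.
A character is irreducible iff <chi, chi> = 1, so this representation is reducible.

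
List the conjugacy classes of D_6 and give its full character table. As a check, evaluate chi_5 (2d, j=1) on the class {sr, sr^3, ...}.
Conjugacy classes: {e} of size 1, {r^3} of size 1, {r^1, r^5} of size 2, {r^2, r^4} of size 2, {s, sr^2, ...} of size 3, {sr, sr^3, ...} of size 3.
Character table:
  irrep \ class              {e} (size 1)  {r^3} (size 1)  {r^1, r^5} (size 2)  {r^2, r^4} (size 2)  {s, sr^2, ...} (size 3)  {sr, sr^3, ...} (size 3)
  chi_1 (triv)               1             1               1                    1                    1                        1                       
  chi_2 (sign: r->1, s->-1)  1             1               1                    1                    -1                       -1                      
  chi_3 (r->-1, s->1)        1             -1              -1                   1                    1                        -1                      
  chi_4 (r->-1, s->-1)       1             -1              -1                   1                    -1                       1                       
  chi_5 (2d, j=1)            2             -2              1                    -1                   0                        0                       
  chi_6 (2d, j=2)            2             2               -1                   -1                   0                        0                       

Spot check: chi_5 (2d, j=1) on {sr, sr^3, ...} = 0.

Reasoning: D_6 has order 2*6 = 12 with 6 conjugacy classes, hence 6 irreducibles. Sum of squared dims 1 + 1 + 1 + 1 + 4 + 4 = 12 = |G|. Linear characters come from the abelianisation; the 2-dimensional irreps have character r^k -> 2*cos(2*pi*j*k/6), reflections -> 0.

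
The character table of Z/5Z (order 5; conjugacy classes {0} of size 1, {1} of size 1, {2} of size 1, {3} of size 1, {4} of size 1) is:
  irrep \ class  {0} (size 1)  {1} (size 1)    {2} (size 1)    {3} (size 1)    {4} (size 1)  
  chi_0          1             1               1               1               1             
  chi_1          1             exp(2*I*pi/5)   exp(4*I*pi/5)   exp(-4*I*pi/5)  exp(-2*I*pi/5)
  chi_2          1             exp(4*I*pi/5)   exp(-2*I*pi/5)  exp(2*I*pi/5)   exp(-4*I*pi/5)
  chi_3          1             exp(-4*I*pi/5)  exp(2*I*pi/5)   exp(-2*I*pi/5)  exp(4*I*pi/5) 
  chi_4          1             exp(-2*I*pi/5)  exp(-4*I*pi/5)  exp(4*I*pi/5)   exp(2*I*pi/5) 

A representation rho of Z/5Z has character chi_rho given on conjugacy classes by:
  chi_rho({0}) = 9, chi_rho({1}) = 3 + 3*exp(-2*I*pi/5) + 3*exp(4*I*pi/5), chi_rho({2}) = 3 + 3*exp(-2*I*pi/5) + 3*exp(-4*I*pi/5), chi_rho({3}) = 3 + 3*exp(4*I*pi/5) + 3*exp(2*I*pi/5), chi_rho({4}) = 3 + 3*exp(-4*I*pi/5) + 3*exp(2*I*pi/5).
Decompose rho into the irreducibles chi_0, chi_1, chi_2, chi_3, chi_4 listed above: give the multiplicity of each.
Multiplicities: chi_0: 3, chi_1: 0, chi_2: 3, chi_3: 0, chi_4: 3.

Details: Use <chi_rho, chi> = (1/|G|) sum_C |C| * chi_rho(C) * conj(chi(C)) with |G| = 5 for each irreducible chi in the table:
  <chi_rho, chi_0> = (1/5)[1*(9)*conj(1) + 1*(3 + 3*exp(-2*I*pi/5) + 3*exp(4*I*pi/5))*conj(1) + 1*(3 + 3*exp(-2*I*pi/5) + 3*exp(-4*I*pi/5))*conj(1) + 1*(3 + 3*exp(4*I*pi/5) + 3*exp(2*I*pi/5))*conj(1) + 1*(3 + 3*exp(-4*I*pi/5) + 3*exp(2*I*pi/5))*conj(1)]
      = (1/5)[(9) + (3 + 3*exp(-2*I*pi/5) + 3*exp(4*I*pi/5)) + (3 + 3*exp(-2*I*pi/5) + 3*exp(-4*I*pi/5)) + (3 + 3*exp(4*I*pi/5) + 3*exp(2*I*pi/5)) + (3 + 3*exp(-4*I*pi/5) + 3*exp(2*I*pi/5))] = 15/5 = 3
  <chi_rho, chi_1> = (1/5)[1*(9)*conj(1) + 1*(3 + 3*exp(-2*I*pi/5) + 3*exp(4*I*pi/5))*conj(exp(2*I*pi/5)) + 1*(3 + 3*exp(-2*I*pi/5) + 3*exp(-4*I*pi/5))*conj(exp(4*I*pi/5)) + 1*(3 + 3*exp(4*I*pi/5) + 3*exp(2*I*pi/5))*conj(exp(-4*I*pi/5)) + 1*(3 + 3*exp(-4*I*pi/5) + 3*exp(2*I*pi/5))*conj(exp(-2*I*pi/5))]
      = (1/5)[(9) + (3*exp(-2*I*pi/5) + 3*exp(-4*I*pi/5) + 3*exp(2*I*pi/5)) + (3*exp(-4*I*pi/5) + 3*exp(4*I*pi/5) + 3*exp(2*I*pi/5)) + (3*exp(-2*I*pi/5) + 3*exp(-4*I*pi/5) + 3*exp(4*I*pi/5)) + (3*exp(-2*I*pi/5) + 3*exp(4*I*pi/5) + 3*exp(2*I*pi/5))] = 0/5 = 0
  <chi_rho, chi_2> = (1/5)[1*(9)*conj(1) + 1*(3 + 3*exp(-2*I*pi/5) + 3*exp(4*I*pi/5))*conj(exp(4*I*pi/5)) + 1*(3 + 3*exp(-2*I*pi/5) + 3*exp(-4*I*pi/5))*conj(exp(-2*I*pi/5)) + 1*(3 + 3*exp(4*I*pi/5) + 3*exp(2*I*pi/5))*conj(exp(2*I*pi/5)) + 1*(3 + 3*exp(-4*I*pi/5) + 3*exp(2*I*pi/5))*conj(exp(-4*I*pi/5))]
      = (1/5)[(9) + (3 + 3*exp(-4*I*pi/5) + 3*exp(4*I*pi/5)) + (3 + 3*exp(-2*I*pi/5) + 3*exp(2*I*pi/5)) + (3 + 3*exp(-2*I*pi/5) + 3*exp(2*I*pi/5)) + (3 + 3*exp(-4*I*pi/5) + 3*exp(4*I*pi/5))] = 15/5 = 3
  <chi_rho, chi_3> = (1/5)[1*(9)*conj(1) + 1*(3 + 3*exp(-2*I*pi/5) + 3*exp(4*I*pi/5))*conj(exp(-4*I*pi/5)) + 1*(3 + 3*exp(-2*I*pi/5) + 3*exp(-4*I*pi/5))*conj(exp(2*I*pi/5)) + 1*(3 + 3*exp(4*I*pi/5) + 3*exp(2*I*pi/5))*conj(exp(-2*I*pi/5)) + 1*(3 + 3*exp(-4*I*pi/5) + 3*exp(2*I*pi/5))*conj(exp(4*I*pi/5))]
      = (1/5)[(9) + (3*exp(-2*I*pi/5) + 3*exp(4*I*pi/5) + 3*exp(2*I*pi/5)) + (3*exp(-2*I*pi/5) + 3*exp(-4*I*pi/5) + 3*exp(4*I*pi/5)) + (3*exp(-4*I*pi/5) + 3*exp(4*I*pi/5) + 3*exp(2*I*pi/5)) + (3*exp(-2*I*pi/5) + 3*exp(-4*I*pi/5) + 3*exp(2*I*pi/5))] = 0/5 = 0
  <chi_rho, chi_4> = (1/5)[1*(9)*conj(1) + 1*(3 + 3*exp(-2*I*pi/5) + 3*exp(4*I*pi/5))*conj(exp(-2*I*pi/5)) + 1*(3 + 3*exp(-2*I*pi/5) + 3*exp(-4*I*pi/5))*conj(exp(-4*I*pi/5)) + 1*(3 + 3*exp(4*I*pi/5) + 3*exp(2*I*pi/5))*conj(exp(4*I*pi/5)) + 1*(3 + 3*exp(-4*I*pi/5) + 3*exp(2*I*pi/5))*conj(exp(2*I*pi/5))]
      = (1/5)[(9) + (3 + 3*exp(-4*I*pi/5) + 3*exp(2*I*pi/5)) + (3 + 3*exp(4*I*pi/5) + 3*exp(2*I*pi/5)) + (3 + 3*exp(-2*I*pi/5) + 3*exp(-4*I*pi/5)) + (3 + 3*exp(-2*I*pi/5) + 3*exp(4*I*pi/5))] = 15/5 = 3
(Exp terms are combined using exp(i*s)*conj(exp(i*t)) = exp(i*(s-t)), and sums of them are collapsed using the identity that for every m > 1 the m distinct m-th roots of unity sum to 0, e.g. 1 + exp(2*I*pi/3) + exp(-2*I*pi/3) = 0.)
Dimension check: dim(rho) = sum (mult * dim) = 3*1 + 0*1 + 3*1 + 0*1 + 3*1 = 9 = chi_rho(e) = 9.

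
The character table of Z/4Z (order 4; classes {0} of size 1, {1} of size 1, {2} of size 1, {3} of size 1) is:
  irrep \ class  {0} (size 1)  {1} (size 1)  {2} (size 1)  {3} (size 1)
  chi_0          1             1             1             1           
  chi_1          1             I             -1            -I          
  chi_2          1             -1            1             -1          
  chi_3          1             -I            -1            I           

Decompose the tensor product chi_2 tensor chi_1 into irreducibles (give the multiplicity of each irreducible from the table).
chi_2 tensor chi_1 = chi_3 (all other irreducibles have multiplicity 0).

The character of a tensor product is the pointwise product (chi_2 * chi_1)(C) = chi_2(C) * chi_1(C):
  {0}: (1)*(1), {1}: (-1)*(I), {2}: (1)*(-1), {3}: (-1)*(-I)
so (chi_2 * chi_1) takes values
  {0} -> 1, {1} -> -I, {2} -> -1, {3} -> I.
Now take the inner product of this character with each irreducible chi from the table, <chi_2*chi_1, chi> = (1/4) sum_C |C| (chi_2*chi_1)(C) conj(chi(C)):
  <chi_2*chi_1, chi_0> = (1/4)[1*(1)*conj(1) + 1*(-I)*conj(1) + 1*(-1)*conj(1) + 1*(I)*conj(1)]
      = (1/4)[(1) + (-I) + (-1) + (I)] = 0/4 = 0
  <chi_2*chi_1, chi_1> = (1/4)[1*(1)*conj(1) + 1*(-I)*conj(I) + 1*(-1)*conj(-1) + 1*(I)*conj(-I)]
      = (1/4)[(1) + (-1) + (1) + (-1)] = 0/4 = 0
  <chi_2*chi_1, chi_2> = (1/4)[1*(1)*conj(1) + 1*(-I)*conj(-1) + 1*(-1)*conj(1) + 1*(I)*conj(-1)]
      = (1/4)[(1) + (I) + (-1) + (-I)] = 0/4 = 0
  <chi_2*chi_1, chi_3> = (1/4)[1*(1)*conj(1) + 1*(-I)*conj(-I) + 1*(-1)*conj(-1) + 1*(I)*conj(I)]
      = (1/4)[(1) + (1) + (1) + (1)] = 4/4 = 1
(Exp terms are combined using exp(i*s)*conj(exp(i*t)) = exp(i*(s-t)), and sums of them are collapsed using the identity that for every m > 1 the m distinct m-th roots of unity sum to 0, e.g. 1 + exp(2*I*pi/3) + exp(-2*I*pi/3) = 0.)
Hence the multiplicities are chi_3: 1. Dimension check: dim(chi_2)*dim(chi_1) = 1*1 = 1 and sum (mult * dim) = 1*1 = 1.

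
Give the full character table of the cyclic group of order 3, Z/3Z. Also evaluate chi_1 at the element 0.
Character table of Z/3Z (irreps indexed chi_0,...,chi_2 with chi_k(m) = zeta_3^(k*m), zeta_3 = exp(2*pi*i/3)):
  irrep \ class  {0} (size 1)  {1} (size 1)    {2} (size 1)  
  chi_0          1             1               1             
  chi_1          1             exp(2*I*pi/3)   exp(-2*I*pi/3)
  chi_2          1             exp(-2*I*pi/3)  exp(2*I*pi/3) 

Spot check: chi_1(0) = zeta_3^(1*0) = zeta_3^0 = 1.

Explanation: Z/3Z is abelian, so all 3 irreducible complex representations are 1-dimensional. They are given by chi_k(m) = zeta_3^(k*m) for k = 0,...,2. Row orthogonality: sum_m chi_k(m) conj(chi_l(m)) = 3 * [k = l].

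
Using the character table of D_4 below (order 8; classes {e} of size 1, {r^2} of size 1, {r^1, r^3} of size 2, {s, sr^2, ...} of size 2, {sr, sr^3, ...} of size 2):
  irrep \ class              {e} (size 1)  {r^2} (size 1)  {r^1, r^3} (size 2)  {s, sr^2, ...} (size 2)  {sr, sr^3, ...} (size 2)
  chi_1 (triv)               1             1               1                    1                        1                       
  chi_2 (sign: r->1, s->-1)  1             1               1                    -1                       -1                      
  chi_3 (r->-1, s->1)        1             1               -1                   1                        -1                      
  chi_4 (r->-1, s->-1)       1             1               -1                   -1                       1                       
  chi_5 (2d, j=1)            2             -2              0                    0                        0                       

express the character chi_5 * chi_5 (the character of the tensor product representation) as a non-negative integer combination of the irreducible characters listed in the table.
chi_5 tensor chi_5 = chi_1 + chi_2 + chi_3 + chi_4 (all other irreducibles have multiplicity 0).

Details: The character of a tensor product is the pointwise product (chi_5 * chi_5)(C) = chi_5(C) * chi_5(C):
  {e}: (2)*(2), {r^2}: (-2)*(-2), {r^1, r^3}: (0)*(0), {s, sr^2, ...}: (0)*(0), {sr, sr^3, ...}: (0)*(0)
so (chi_5 * chi_5) takes values
  {e} -> 4, {r^2} -> 4, {r^1, r^3} -> 0, {s, sr^2, ...} -> 0, {sr, sr^3, ...} -> 0.
Now take the inner product of this character with each irreducible chi from the table, <chi_5*chi_5, chi> = (1/8) sum_C |C| (chi_5*chi_5)(C) conj(chi(C)):
  <chi_5*chi_5, chi_1> = (1/8)[1*(4)*conj(1) + 1*(4)*conj(1) + 2*(0)*conj(1) + 2*(0)*conj(1) + 2*(0)*conj(1)]
      = (1/8)[(4) + (4) + (0) + (0) + (0)] = 8/8 = 1
  <chi_5*chi_5, chi_2> = (1/8)[1*(4)*conj(1) + 1*(4)*conj(1) + 2*(0)*conj(1) + 2*(0)*conj(-1) + 2*(0)*conj(-1)]
      = (1/8)[(4) + (4) + (0) + (0) + (0)] = 8/8 = 1
  <chi_5*chi_5, chi_3> = (1/8)[1*(4)*conj(1) + 1*(4)*conj(1) + 2*(0)*conj(-1) + 2*(0)*conj(1) + 2*(0)*conj(-1)]
      = (1/8)[(4) + (4) + (0) + (0) + (0)] = 8/8 = 1
  <chi_5*chi_5, chi_4> = (1/8)[1*(4)*conj(1) + 1*(4)*conj(1) + 2*(0)*conj(-1) + 2*(0)*conj(-1) + 2*(0)*conj(1)]
      = (1/8)[(4) + (4) + (0) + (0) + (0)] = 8/8 = 1
  <chi_5*chi_5, chi_5> = (1/8)[1*(4)*conj(2) + 1*(4)*conj(-2) + 2*(0)*conj(0) + 2*(0)*conj(0) + 2*(0)*conj(0)]
      = (1/8)[(8) + (-8) + (0) + (0) + (0)] = 0/8 = 0
Hence the multiplicities are chi_1: 1, chi_2: 1, chi_3: 1, chi_4: 1. Dimension check: dim(chi_5)*dim(chi_5) = 2*2 = 4 and sum (mult * dim) = 1*1 + 1*1 + 1*1 + 1*1 = 4.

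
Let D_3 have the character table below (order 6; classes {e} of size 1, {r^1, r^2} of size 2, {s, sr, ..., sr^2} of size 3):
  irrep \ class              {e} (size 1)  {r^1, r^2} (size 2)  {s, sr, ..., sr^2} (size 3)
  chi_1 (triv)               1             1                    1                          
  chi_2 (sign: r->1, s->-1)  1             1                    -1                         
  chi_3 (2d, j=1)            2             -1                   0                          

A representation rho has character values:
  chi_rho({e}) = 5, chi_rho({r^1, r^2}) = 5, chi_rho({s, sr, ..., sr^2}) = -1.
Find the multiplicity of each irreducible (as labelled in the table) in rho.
Multiplicities: chi_1: 2, chi_2: 3, chi_3: 0.

Why: Use <chi_rho, chi> = (1/|G|) sum_C |C| * chi_rho(C) * conj(chi(C)) with |G| = 6 for each irreducible chi in the table:
  <chi_rho, chi_1> = (1/6)[1*(5)*conj(1) + 2*(5)*conj(1) + 3*(-1)*conj(1)]
      = (1/6)[(5) + (10) + (-3)] = 12/6 = 2
  <chi_rho, chi_2> = (1/6)[1*(5)*conj(1) + 2*(5)*conj(1) + 3*(-1)*conj(-1)]
      = (1/6)[(5) + (10) + (3)] = 18/6 = 3
  <chi_rho, chi_3> = (1/6)[1*(5)*conj(2) + 2*(5)*conj(-1) + 3*(-1)*conj(0)]
      = (1/6)[(10) + (-10) + (0)] = 0/6 = 0
Dimension check: dim(rho) = sum (mult * dim) = 2*1 + 3*1 + 0*2 = 5 = chi_rho(e) = 5.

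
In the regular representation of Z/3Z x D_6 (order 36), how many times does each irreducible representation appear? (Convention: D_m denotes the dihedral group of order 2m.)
Each irreducible V_i of dimension d_i appears with multiplicity d_i, i.e. rho_reg = (direct sum over all irreducibles V_i) d_i V_i. The irreducible dimensions for Z/3Z x D_6 are 1, 1, 1, 1, 1, 1, 1, 1, 1, 1, 1, 1, 2, 2, 2, 2, 2, 2: 12 irreducibles of dimension 1, each with multiplicity 1; 6 irreducibles of dimension 2, each with multiplicity 2. Total dimension 12*1*1 + 6*2*2 = 36 = |G|.

Details: General theorem: in the regular representation of a finite group G, each irreducible appears with multiplicity equal to its dimension. Check: dim(rho_reg) = sum d_i^2 = 1 + 1 + 1 + 1 + 1 + 1 + 1 + 1 + 1 + 1 + 1 + 1 + 4 + 4 + 4 + 4 + 4 + 4 = 36 = |G|.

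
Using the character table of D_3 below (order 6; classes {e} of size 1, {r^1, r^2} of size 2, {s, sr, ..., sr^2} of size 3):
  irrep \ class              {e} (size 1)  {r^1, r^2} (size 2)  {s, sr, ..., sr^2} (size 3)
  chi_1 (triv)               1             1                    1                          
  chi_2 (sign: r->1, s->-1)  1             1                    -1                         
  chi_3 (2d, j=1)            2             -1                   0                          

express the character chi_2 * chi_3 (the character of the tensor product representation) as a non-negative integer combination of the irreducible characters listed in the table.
chi_2 tensor chi_3 = chi_3 (all other irreducibles have multiplicity 0).

The character of a tensor product is the pointwise product (chi_2 * chi_3)(C) = chi_2(C) * chi_3(C):
  {e}: (1)*(2), {r^1, r^2}: (1)*(-1), {s, sr, ..., sr^2}: (-1)*(0)
so (chi_2 * chi_3) takes values
  {e} -> 2, {r^1, r^2} -> -1, {s, sr, ..., sr^2} -> 0.
Now take the inner product of this character with each irreducible chi from the table, <chi_2*chi_3, chi> = (1/6) sum_C |C| (chi_2*chi_3)(C) conj(chi(C)):
  <chi_2*chi_3, chi_1> = (1/6)[1*(2)*conj(1) + 2*(-1)*conj(1) + 3*(0)*conj(1)]
      = (1/6)[(2) + (-2) + (0)] = 0/6 = 0
  <chi_2*chi_3, chi_2> = (1/6)[1*(2)*conj(1) + 2*(-1)*conj(1) + 3*(0)*conj(-1)]
      = (1/6)[(2) + (-2) + (0)] = 0/6 = 0
  <chi_2*chi_3, chi_3> = (1/6)[1*(2)*conj(2) + 2*(-1)*conj(-1) + 3*(0)*conj(0)]
      = (1/6)[(4) + (2) + (0)] = 6/6 = 1
Hence the multiplicities are chi_3: 1. Dimension check: dim(chi_2)*dim(chi_3) = 1*2 = 2 and sum (mult * dim) = 1*2 = 2.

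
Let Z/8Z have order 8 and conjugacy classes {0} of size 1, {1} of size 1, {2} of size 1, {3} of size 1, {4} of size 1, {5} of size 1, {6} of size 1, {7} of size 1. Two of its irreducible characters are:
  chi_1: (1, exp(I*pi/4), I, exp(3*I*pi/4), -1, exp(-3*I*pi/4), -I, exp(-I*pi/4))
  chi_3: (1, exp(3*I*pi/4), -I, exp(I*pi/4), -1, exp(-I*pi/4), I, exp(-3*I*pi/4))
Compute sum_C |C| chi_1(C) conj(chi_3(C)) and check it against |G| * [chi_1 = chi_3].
Sum = 0; so <chi_1, chi_3> = 0 (distinct irreducibles are orthogonal).

Details: Compute term by term over conjugacy classes (|C| * chi_1(C) * conj(chi_3(C))):
  1*(1)*conj(1) + 1*(exp(I*pi/4))*conj(exp(3*I*pi/4)) + 1*(I)*conj(-I) + 1*(exp(3*I*pi/4))*conj(exp(I*pi/4)) + 1*(-1)*conj(-1) + 1*(exp(-3*I*pi/4))*conj(exp(-I*pi/4)) + 1*(-I)*conj(I) + 1*(exp(-I*pi/4))*conj(exp(-3*I*pi/4))
  = (1) + (-I) + (-1) + (I) + (1) + (-I) + (-1) + (I)
  = 0.
(Exp terms are combined using exp(i*s)*conj(exp(i*t)) = exp(i*(s-t)), and sums of them are collapsed using the identity that for every m > 1 the m distinct m-th roots of unity sum to 0, e.g. 1 + exp(2*I*pi/3) + exp(-2*I*pi/3) = 0.)
Dividing by |G| = 8 gives 0/8 = 0, matching the row-orthogonality relation <chi_1, chi_3> = [chi_1 = chi_3].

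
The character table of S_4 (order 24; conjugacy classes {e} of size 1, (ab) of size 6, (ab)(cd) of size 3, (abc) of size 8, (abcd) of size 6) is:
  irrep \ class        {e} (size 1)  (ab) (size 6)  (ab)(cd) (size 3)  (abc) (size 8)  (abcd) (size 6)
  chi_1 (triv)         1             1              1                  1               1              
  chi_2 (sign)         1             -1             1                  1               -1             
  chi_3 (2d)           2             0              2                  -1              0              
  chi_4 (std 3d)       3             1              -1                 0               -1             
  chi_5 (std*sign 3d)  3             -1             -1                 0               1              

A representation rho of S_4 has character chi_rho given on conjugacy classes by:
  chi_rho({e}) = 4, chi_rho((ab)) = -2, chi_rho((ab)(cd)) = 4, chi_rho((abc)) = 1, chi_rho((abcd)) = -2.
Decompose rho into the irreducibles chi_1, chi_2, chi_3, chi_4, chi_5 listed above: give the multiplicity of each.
Multiplicities: chi_1: 0, chi_2: 2, chi_3: 1, chi_4: 0, chi_5: 0.

Reasoning: Use <chi_rho, chi> = (1/|G|) sum_C |C| * chi_rho(C) * conj(chi(C)) with |G| = 24 for each irreducible chi in the table:
  <chi_rho, chi_1> = (1/24)[1*(4)*conj(1) + 6*(-2)*conj(1) + 3*(4)*conj(1) + 8*(1)*conj(1) + 6*(-2)*conj(1)]
      = (1/24)[(4) + (-12) + (12) + (8) + (-12)] = 0/24 = 0
  <chi_rho, chi_2> = (1/24)[1*(4)*conj(1) + 6*(-2)*conj(-1) + 3*(4)*conj(1) + 8*(1)*conj(1) + 6*(-2)*conj(-1)]
      = (1/24)[(4) + (12) + (12) + (8) + (12)] = 48/24 = 2
  <chi_rho, chi_3> = (1/24)[1*(4)*conj(2) + 6*(-2)*conj(0) + 3*(4)*conj(2) + 8*(1)*conj(-1) + 6*(-2)*conj(0)]
      = (1/24)[(8) + (0) + (24) + (-8) + (0)] = 24/24 = 1
  <chi_rho, chi_4> = (1/24)[1*(4)*conj(3) + 6*(-2)*conj(1) + 3*(4)*conj(-1) + 8*(1)*conj(0) + 6*(-2)*conj(-1)]
      = (1/24)[(12) + (-12) + (-12) + (0) + (12)] = 0/24 = 0
  <chi_rho, chi_5> = (1/24)[1*(4)*conj(3) + 6*(-2)*conj(-1) + 3*(4)*conj(-1) + 8*(1)*conj(0) + 6*(-2)*conj(1)]
      = (1/24)[(12) + (12) + (-12) + (0) + (-12)] = 0/24 = 0
Dimension check: dim(rho) = sum (mult * dim) = 0*1 + 2*1 + 1*2 + 0*3 + 0*3 = 4 = chi_rho(e) = 4.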